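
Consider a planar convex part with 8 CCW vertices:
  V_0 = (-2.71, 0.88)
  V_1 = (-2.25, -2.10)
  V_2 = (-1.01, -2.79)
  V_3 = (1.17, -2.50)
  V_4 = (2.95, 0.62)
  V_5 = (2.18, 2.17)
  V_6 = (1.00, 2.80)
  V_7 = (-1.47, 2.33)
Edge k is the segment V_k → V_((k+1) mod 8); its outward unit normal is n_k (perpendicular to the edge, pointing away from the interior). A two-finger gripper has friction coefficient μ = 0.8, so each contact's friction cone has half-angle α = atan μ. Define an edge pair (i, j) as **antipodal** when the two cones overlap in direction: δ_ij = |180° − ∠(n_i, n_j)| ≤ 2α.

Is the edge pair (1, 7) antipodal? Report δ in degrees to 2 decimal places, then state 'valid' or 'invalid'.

δ = 78.56°, invalid

α = atan 0.8 = 38.66°;  2α = 77.32°
edge 1: e_1 = (+1.24, -0.69);  n_1 = (-0.4862, -0.8738)
edge 7: e_7 = (-1.24, -1.45);  n_7 = (-0.7600, +0.6499)
∠(n_1, n_7) = 101.44°
δ = |180° − 101.44°| = 78.56°
78.56° > 2α = 77.32°  →  invalid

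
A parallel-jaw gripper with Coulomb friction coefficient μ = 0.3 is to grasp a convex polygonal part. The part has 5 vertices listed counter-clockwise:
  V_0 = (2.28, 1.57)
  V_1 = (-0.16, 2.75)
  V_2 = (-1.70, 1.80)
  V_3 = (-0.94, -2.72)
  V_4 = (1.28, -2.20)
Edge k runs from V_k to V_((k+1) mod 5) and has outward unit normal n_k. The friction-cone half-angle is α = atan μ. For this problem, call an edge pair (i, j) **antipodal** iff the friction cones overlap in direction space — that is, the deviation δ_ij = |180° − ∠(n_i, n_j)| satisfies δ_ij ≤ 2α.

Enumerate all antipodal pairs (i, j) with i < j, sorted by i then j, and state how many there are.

α = atan 0.3 = 16.70°;  2α = 33.40°
n_0 = (+0.4354, +0.9003)
n_1 = (-0.5250, +0.8511)
n_2 = (-0.9862, -0.1658)
n_3 = (+0.2281, -0.9736)
n_4 = (+0.9666, -0.2564)
  (0,1): δ = 122.52°  ·
  (0,2): δ = 54.65°  ·
  (0,3): δ = 38.99°  ·
  (0,4): δ = 100.95°  ·
  (1,2): δ = 112.13°  ·
  (1,3): δ = 18.49°  ✓
  (1,4): δ = 43.47°  ·
  (2,3): δ = 86.36°  ·
  (2,4): δ = 24.40°  ✓
  (3,4): δ = 118.04°  ·
antipodal pairs: 2

count = 2; pairs: (1,3), (2,4)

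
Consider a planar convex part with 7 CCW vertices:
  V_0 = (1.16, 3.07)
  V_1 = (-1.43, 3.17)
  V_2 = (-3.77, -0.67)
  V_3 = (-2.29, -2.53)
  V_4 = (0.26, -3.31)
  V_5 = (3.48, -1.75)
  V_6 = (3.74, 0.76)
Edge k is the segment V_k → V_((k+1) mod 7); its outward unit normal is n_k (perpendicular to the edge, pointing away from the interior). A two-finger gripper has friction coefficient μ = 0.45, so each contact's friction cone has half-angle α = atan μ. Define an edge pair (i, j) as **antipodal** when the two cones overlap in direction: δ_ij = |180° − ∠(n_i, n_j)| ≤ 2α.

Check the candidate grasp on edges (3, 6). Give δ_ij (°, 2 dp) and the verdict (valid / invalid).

α = atan 0.45 = 24.23°;  2α = 48.46°
edge 3: e_3 = (+2.55, -0.78);  n_3 = (-0.2925, -0.9563)
edge 6: e_6 = (-2.58, +2.31);  n_6 = (+0.6670, +0.7450)
∠(n_3, n_6) = 155.17°
δ = |180° − 155.17°| = 24.83°
24.83° ≤ 2α = 48.46°  →  valid

δ = 24.83°, valid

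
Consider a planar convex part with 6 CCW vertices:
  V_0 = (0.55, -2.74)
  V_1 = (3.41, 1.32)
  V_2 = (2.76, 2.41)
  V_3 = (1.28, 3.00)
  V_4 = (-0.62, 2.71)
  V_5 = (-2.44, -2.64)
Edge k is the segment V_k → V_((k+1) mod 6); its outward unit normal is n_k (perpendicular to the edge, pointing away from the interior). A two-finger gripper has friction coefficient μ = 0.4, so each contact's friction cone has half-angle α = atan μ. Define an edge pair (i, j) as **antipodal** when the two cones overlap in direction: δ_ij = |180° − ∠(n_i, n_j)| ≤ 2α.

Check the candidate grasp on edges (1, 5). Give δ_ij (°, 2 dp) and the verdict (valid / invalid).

δ = 57.28°, invalid

α = atan 0.4 = 21.80°;  2α = 43.60°
edge 1: e_1 = (-0.65, +1.09);  n_1 = (+0.8589, +0.5122)
edge 5: e_5 = (+2.99, -0.10);  n_5 = (-0.0334, -0.9994)
∠(n_1, n_5) = 122.72°
δ = |180° − 122.72°| = 57.28°
57.28° > 2α = 43.60°  →  invalid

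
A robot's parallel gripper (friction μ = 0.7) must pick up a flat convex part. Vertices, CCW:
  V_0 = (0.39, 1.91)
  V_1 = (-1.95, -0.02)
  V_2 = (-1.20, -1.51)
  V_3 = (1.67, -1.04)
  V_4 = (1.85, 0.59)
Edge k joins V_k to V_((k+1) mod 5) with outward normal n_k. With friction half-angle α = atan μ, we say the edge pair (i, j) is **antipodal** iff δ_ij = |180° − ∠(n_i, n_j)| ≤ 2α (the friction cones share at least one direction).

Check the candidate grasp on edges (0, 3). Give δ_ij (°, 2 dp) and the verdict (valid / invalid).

α = atan 0.7 = 34.99°;  2α = 69.98°
edge 0: e_0 = (-2.34, -1.93);  n_0 = (-0.6363, +0.7715)
edge 3: e_3 = (+0.18, +1.63);  n_3 = (+0.9940, -0.1098)
∠(n_0, n_3) = 135.82°
δ = |180° − 135.82°| = 44.18°
44.18° ≤ 2α = 69.98°  →  valid

δ = 44.18°, valid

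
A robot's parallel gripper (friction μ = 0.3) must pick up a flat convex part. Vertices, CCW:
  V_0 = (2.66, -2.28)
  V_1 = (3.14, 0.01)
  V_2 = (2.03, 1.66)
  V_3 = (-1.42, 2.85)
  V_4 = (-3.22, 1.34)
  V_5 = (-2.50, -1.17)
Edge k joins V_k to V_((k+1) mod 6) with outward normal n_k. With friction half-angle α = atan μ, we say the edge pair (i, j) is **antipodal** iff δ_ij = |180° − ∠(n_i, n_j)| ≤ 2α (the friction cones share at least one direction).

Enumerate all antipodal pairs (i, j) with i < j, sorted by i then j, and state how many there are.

α = atan 0.3 = 16.70°;  2α = 33.40°
n_0 = (+0.9787, -0.2051)
n_1 = (+0.8297, +0.5582)
n_2 = (+0.3261, +0.9453)
n_3 = (-0.6427, +0.7661)
n_4 = (-0.9612, -0.2757)
n_5 = (-0.2103, -0.9776)
  (0,1): δ = 134.23°  ·
  (0,2): δ = 97.19°  ·
  (0,3): δ = 38.17°  ·
  (0,4): δ = 27.84°  ✓
  (0,5): δ = 89.70°  ·
  (1,2): δ = 142.96°  ·
  (1,3): δ = 83.94°  ·
  (1,4): δ = 17.92°  ✓
  (1,5): δ = 43.93°  ·
  (2,3): δ = 120.98°  ·
  (2,4): δ = 54.96°  ·
  (2,5): δ = 6.89°  ✓
  (3,4): δ = 113.99°  ·
  (3,5): δ = 52.13°  ·
  (4,5): δ = 118.15°  ·
antipodal pairs: 3

count = 3; pairs: (0,4), (1,4), (2,5)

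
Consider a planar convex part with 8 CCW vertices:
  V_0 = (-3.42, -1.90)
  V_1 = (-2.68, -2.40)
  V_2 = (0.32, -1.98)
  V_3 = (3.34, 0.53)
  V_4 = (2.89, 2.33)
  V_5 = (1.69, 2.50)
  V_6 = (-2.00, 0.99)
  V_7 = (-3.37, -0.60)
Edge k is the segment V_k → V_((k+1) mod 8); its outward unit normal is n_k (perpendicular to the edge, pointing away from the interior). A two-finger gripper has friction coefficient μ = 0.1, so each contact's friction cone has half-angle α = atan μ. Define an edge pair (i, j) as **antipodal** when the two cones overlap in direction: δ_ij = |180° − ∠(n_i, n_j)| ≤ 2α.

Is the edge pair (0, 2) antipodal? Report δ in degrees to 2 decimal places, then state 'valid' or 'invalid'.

α = atan 0.1 = 5.71°;  2α = 11.42°
edge 0: e_0 = (+0.74, -0.50);  n_0 = (-0.5599, -0.8286)
edge 2: e_2 = (+3.02, +2.51);  n_2 = (+0.6392, -0.7691)
∠(n_0, n_2) = 73.78°
δ = |180° − 73.78°| = 106.22°
106.22° > 2α = 11.42°  →  invalid

δ = 106.22°, invalid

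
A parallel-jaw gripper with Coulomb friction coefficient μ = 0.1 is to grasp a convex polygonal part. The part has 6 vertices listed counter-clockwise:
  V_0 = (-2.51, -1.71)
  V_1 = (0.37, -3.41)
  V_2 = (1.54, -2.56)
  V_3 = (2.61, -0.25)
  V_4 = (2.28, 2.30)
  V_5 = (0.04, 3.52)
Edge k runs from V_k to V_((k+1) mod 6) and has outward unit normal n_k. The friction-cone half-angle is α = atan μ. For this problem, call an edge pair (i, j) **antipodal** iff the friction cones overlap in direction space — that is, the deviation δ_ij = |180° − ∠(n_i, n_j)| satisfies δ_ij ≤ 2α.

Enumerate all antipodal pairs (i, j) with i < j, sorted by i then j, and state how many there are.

count = 2; pairs: (0,4), (2,5)

α = atan 0.1 = 5.71°;  2α = 11.42°
n_0 = (-0.5083, -0.8612)
n_1 = (+0.5878, -0.8090)
n_2 = (+0.9074, -0.4203)
n_3 = (+0.9917, +0.1283)
n_4 = (+0.4783, +0.8782)
n_5 = (-0.8989, +0.4383)
  (0,1): δ = 113.45°  ·
  (0,2): δ = 84.30°  ·
  (0,3): δ = 52.07°  ·
  (0,4): δ = 1.98°  ✓
  (0,5): δ = 94.56°  ·
  (1,2): δ = 150.85°  ·
  (1,3): δ = 118.62°  ·
  (1,4): δ = 64.57°  ·
  (1,5): δ = 28.01°  ·
  (2,3): δ = 147.77°  ·
  (2,4): δ = 93.72°  ·
  (2,5): δ = 1.14°  ✓
  (3,4): δ = 125.95°  ·
  (3,5): δ = 33.37°  ·
  (4,5): δ = 87.42°  ·
antipodal pairs: 2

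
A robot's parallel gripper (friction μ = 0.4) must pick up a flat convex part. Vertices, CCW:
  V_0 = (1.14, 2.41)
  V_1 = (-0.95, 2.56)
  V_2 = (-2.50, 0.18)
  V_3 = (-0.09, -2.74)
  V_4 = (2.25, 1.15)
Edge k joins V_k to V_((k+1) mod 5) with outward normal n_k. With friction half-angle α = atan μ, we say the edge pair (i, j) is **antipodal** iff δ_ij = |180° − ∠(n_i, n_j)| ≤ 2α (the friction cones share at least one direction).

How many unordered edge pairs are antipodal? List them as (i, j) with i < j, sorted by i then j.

α = atan 0.4 = 21.80°;  2α = 43.60°
n_0 = (+0.0716, +0.9974)
n_1 = (-0.8380, +0.5457)
n_2 = (-0.7712, -0.6365)
n_3 = (+0.8569, -0.5155)
n_4 = (+0.7504, +0.6610)
  (0,1): δ = 118.97°  ·
  (0,2): δ = 46.36°  ·
  (0,3): δ = 63.08°  ·
  (0,4): δ = 135.48°  ·
  (1,2): δ = 107.39°  ·
  (1,3): δ = 2.05°  ✓
  (1,4): δ = 74.45°  ·
  (2,3): δ = 70.56°  ·
  (2,4): δ = 1.84°  ✓
  (3,4): δ = 107.59°  ·
antipodal pairs: 2

count = 2; pairs: (1,3), (2,4)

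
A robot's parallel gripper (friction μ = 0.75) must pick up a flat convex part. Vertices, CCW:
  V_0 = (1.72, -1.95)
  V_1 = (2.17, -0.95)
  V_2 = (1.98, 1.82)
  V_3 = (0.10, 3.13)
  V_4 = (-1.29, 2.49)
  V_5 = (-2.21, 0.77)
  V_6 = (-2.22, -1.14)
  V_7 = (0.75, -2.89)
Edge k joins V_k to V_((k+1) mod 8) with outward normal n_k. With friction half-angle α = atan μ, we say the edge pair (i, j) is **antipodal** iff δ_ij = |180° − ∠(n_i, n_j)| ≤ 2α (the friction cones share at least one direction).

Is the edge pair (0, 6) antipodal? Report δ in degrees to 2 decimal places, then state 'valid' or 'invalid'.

α = atan 0.75 = 36.87°;  2α = 73.74°
edge 0: e_0 = (+0.45, +1.00);  n_0 = (+0.9119, -0.4104)
edge 6: e_6 = (+2.97, -1.75);  n_6 = (-0.5077, -0.8616)
∠(n_0, n_6) = 96.28°
δ = |180° − 96.28°| = 83.72°
83.72° > 2α = 73.74°  →  invalid

δ = 83.72°, invalid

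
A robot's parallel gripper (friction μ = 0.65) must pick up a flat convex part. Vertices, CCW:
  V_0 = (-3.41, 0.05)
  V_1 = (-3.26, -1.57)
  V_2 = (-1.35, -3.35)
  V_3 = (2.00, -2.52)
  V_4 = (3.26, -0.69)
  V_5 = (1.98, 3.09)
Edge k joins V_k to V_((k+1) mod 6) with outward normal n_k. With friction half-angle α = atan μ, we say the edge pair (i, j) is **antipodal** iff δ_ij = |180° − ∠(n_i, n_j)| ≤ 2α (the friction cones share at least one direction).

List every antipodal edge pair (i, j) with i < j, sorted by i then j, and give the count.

α = atan 0.65 = 33.02°;  2α = 66.05°
n_0 = (-0.9957, -0.0922)
n_1 = (-0.6818, -0.7316)
n_2 = (+0.2405, -0.9707)
n_3 = (+0.8236, -0.5671)
n_4 = (+0.9472, +0.3207)
n_5 = (-0.4913, +0.8710)
  (0,1): δ = 138.27°  ·
  (0,2): δ = 81.37°  ·
  (0,3): δ = 39.84°  ✓
  (0,4): δ = 13.42°  ✓
  (0,5): δ = 114.13°  ·
  (1,2): δ = 123.10°  ·
  (1,3): δ = 81.57°  ·
  (1,4): δ = 28.31°  ✓
  (1,5): δ = 72.41°  ·
  (2,3): δ = 138.46°  ·
  (2,4): δ = 85.21°  ·
  (2,5): δ = 15.51°  ✓
  (3,4): δ = 126.74°  ·
  (3,5): δ = 26.03°  ✓
  (4,5): δ = 79.28°  ·
antipodal pairs: 5

count = 5; pairs: (0,3), (0,4), (1,4), (2,5), (3,5)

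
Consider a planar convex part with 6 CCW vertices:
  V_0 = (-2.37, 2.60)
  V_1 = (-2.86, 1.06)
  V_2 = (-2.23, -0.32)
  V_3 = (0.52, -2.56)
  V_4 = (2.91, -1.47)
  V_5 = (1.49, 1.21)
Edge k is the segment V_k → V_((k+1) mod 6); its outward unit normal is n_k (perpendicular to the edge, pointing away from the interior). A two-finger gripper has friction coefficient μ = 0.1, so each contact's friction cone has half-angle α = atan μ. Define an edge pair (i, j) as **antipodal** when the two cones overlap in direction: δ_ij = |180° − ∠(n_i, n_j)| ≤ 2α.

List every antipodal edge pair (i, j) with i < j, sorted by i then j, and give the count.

count = 1; pairs: (1,4)

α = atan 0.1 = 5.71°;  2α = 11.42°
n_0 = (-0.9529, +0.3032)
n_1 = (-0.9097, -0.4153)
n_2 = (-0.6315, -0.7753)
n_3 = (+0.4149, -0.9098)
n_4 = (+0.8836, +0.4682)
n_5 = (+0.3388, +0.9409)
  (0,1): δ = 137.81°  ·
  (0,2): δ = 111.51°  ·
  (0,3): δ = 47.83°  ·
  (0,4): δ = 45.57°  ·
  (0,5): δ = 87.85°  ·
  (1,2): δ = 153.70°  ·
  (1,3): δ = 90.02°  ·
  (1,4): δ = 3.38°  ✓
  (1,5): δ = 45.66°  ·
  (2,3): δ = 116.32°  ·
  (2,4): δ = 22.92°  ·
  (2,5): δ = 19.36°  ·
  (3,4): δ = 86.60°  ·
  (3,5): δ = 44.32°  ·
  (4,5): δ = 137.72°  ·
antipodal pairs: 1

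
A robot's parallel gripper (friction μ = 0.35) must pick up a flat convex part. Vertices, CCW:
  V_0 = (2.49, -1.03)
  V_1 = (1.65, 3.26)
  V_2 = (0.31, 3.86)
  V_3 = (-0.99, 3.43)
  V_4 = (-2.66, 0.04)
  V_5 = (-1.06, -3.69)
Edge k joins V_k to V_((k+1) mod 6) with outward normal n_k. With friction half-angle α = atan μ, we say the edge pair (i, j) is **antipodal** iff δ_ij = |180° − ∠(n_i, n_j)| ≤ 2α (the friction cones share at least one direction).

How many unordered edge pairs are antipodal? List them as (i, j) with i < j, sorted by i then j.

α = atan 0.35 = 19.29°;  2α = 38.58°
n_0 = (+0.9814, +0.1922)
n_1 = (+0.4087, +0.9127)
n_2 = (-0.3140, +0.9494)
n_3 = (-0.8971, +0.4419)
n_4 = (-0.9190, -0.3942)
n_5 = (+0.5996, -0.8003)
  (0,1): δ = 125.20°  ·
  (0,2): δ = 82.78°  ·
  (0,3): δ = 37.30°  ✓
  (0,4): δ = 12.14°  ✓
  (0,5): δ = 115.77°  ·
  (1,2): δ = 137.58°  ·
  (1,3): δ = 92.11°  ·
  (1,4): δ = 42.66°  ·
  (1,5): δ = 60.97°  ·
  (2,3): δ = 134.53°  ·
  (2,4): δ = 85.09°  ·
  (2,5): δ = 18.54°  ✓
  (3,4): δ = 130.56°  ·
  (3,5): δ = 26.93°  ✓
  (4,5): δ = 76.37°  ·
antipodal pairs: 4

count = 4; pairs: (0,3), (0,4), (2,5), (3,5)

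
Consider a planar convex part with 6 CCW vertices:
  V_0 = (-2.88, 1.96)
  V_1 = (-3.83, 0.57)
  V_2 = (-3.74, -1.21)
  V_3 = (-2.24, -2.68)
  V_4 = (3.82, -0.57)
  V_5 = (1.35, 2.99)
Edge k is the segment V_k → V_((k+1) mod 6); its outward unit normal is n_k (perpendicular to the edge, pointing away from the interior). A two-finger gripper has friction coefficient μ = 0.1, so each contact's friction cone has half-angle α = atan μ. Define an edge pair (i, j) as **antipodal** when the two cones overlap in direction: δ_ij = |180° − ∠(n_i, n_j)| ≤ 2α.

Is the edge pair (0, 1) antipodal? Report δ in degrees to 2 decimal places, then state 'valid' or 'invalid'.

α = atan 0.1 = 5.71°;  2α = 11.42°
edge 0: e_0 = (-0.95, -1.39);  n_0 = (-0.8256, +0.5643)
edge 1: e_1 = (+0.09, -1.78);  n_1 = (-0.9987, -0.0505)
∠(n_0, n_1) = 37.25°
δ = |180° − 37.25°| = 142.75°
142.75° > 2α = 11.42°  →  invalid

δ = 142.75°, invalid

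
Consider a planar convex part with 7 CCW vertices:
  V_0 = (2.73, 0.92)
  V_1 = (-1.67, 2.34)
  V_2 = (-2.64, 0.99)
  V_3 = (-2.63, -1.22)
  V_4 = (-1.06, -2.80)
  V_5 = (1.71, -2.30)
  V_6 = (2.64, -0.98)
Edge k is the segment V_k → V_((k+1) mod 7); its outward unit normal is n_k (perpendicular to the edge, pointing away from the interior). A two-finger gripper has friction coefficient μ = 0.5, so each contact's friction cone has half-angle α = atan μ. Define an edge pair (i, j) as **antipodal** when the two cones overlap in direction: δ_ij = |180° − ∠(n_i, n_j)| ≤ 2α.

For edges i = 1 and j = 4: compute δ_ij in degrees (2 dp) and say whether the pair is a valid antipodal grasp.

α = atan 0.5 = 26.57°;  2α = 53.13°
edge 1: e_1 = (-0.97, -1.35);  n_1 = (-0.8121, +0.5835)
edge 4: e_4 = (+2.77, +0.50);  n_4 = (+0.1776, -0.9841)
∠(n_1, n_4) = 135.93°
δ = |180° − 135.93°| = 44.07°
44.07° ≤ 2α = 53.13°  →  valid

δ = 44.07°, valid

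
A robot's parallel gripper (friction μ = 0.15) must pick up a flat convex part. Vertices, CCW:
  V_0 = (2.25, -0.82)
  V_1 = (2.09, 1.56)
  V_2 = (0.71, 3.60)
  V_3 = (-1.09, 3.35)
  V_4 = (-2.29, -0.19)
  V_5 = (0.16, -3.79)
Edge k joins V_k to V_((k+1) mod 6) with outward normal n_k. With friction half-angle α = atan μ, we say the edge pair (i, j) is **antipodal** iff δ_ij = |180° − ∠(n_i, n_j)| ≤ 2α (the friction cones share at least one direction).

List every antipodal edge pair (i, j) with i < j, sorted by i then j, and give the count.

count = 2; pairs: (1,4), (3,5)

α = atan 0.15 = 8.53°;  2α = 17.06°
n_0 = (+0.9977, +0.0671)
n_1 = (+0.8283, +0.5603)
n_2 = (-0.1376, +0.9905)
n_3 = (-0.9471, +0.3210)
n_4 = (-0.8267, -0.5626)
n_5 = (+0.8178, -0.5755)
  (0,1): δ = 149.77°  ·
  (0,2): δ = 85.94°  ·
  (0,3): δ = 22.57°  ·
  (0,4): δ = 30.39°  ·
  (0,5): δ = 141.02°  ·
  (1,2): δ = 116.17°  ·
  (1,3): δ = 52.80°  ·
  (1,4): δ = 0.16°  ✓
  (1,5): δ = 110.79°  ·
  (2,3): δ = 116.63°  ·
  (2,4): δ = 63.67°  ·
  (2,5): δ = 46.96°  ·
  (3,4): δ = 127.04°  ·
  (3,5): δ = 16.41°  ✓
  (4,5): δ = 69.37°  ·
antipodal pairs: 2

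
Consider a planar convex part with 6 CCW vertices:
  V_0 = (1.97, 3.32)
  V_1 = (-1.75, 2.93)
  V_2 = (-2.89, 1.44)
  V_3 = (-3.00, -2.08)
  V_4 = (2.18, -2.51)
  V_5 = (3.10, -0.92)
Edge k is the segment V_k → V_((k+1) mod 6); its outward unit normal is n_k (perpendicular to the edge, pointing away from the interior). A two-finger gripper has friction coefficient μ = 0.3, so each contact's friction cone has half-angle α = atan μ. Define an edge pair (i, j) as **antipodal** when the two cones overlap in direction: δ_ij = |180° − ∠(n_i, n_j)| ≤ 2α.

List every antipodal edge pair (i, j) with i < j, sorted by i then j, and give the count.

count = 4; pairs: (0,3), (1,4), (2,4), (2,5)

α = atan 0.3 = 16.70°;  2α = 33.40°
n_0 = (-0.1043, +0.9945)
n_1 = (-0.7942, +0.6076)
n_2 = (-0.9995, +0.0312)
n_3 = (-0.0827, -0.9966)
n_4 = (+0.8656, -0.5008)
n_5 = (+0.9663, +0.2575)
  (0,1): δ = 133.40°  ·
  (0,2): δ = 97.77°  ·
  (0,3): δ = 10.73°  ✓
  (0,4): δ = 53.96°  ·
  (0,5): δ = 98.94°  ·
  (1,2): δ = 144.37°  ·
  (1,3): δ = 57.33°  ·
  (1,4): δ = 7.37°  ✓
  (1,5): δ = 52.34°  ·
  (2,3): δ = 92.96°  ·
  (2,4): δ = 28.26°  ✓
  (2,5): δ = 16.71°  ✓
  (3,4): δ = 115.31°  ·
  (3,5): δ = 70.33°  ·
  (4,5): δ = 135.02°  ·
antipodal pairs: 4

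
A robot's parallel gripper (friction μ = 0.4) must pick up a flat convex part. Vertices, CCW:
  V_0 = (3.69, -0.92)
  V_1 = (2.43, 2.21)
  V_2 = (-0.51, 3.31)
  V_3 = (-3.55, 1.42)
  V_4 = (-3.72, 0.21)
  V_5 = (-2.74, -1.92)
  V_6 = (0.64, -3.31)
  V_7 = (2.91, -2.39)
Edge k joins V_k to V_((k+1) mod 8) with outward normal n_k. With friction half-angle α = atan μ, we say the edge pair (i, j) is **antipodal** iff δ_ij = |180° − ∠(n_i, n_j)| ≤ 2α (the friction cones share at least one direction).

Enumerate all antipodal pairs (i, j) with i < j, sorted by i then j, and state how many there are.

α = atan 0.4 = 21.80°;  2α = 43.60°
n_0 = (+0.9277, +0.3734)
n_1 = (+0.3504, +0.9366)
n_2 = (-0.5280, +0.8493)
n_3 = (-0.9903, +0.1391)
n_4 = (-0.9085, -0.4180)
n_5 = (-0.3803, -0.9248)
n_6 = (+0.3756, -0.9268)
n_7 = (+0.8833, -0.4687)
  (0,1): δ = 132.44°  ·
  (0,2): δ = 80.06°  ·
  (0,3): δ = 29.93°  ✓
  (0,4): δ = 2.78°  ✓
  (0,5): δ = 45.72°  ·
  (0,6): δ = 90.13°  ·
  (0,7): δ = 130.12°  ·
  (1,2): δ = 127.62°  ·
  (1,3): δ = 77.48°  ·
  (1,4): δ = 44.78°  ·
  (1,5): δ = 1.84°  ✓
  (1,6): δ = 42.58°  ✓
  (1,7): δ = 82.56°  ·
  (2,3): δ = 129.87°  ·
  (2,4): δ = 97.16°  ·
  (2,5): δ = 54.22°  ·
  (2,6): δ = 9.81°  ✓
  (2,7): δ = 30.18°  ✓
  (3,4): δ = 147.30°  ·
  (3,5): δ = 104.36°  ·
  (3,6): δ = 59.94°  ·
  (3,7): δ = 19.95°  ✓
  (4,5): δ = 137.06°  ·
  (4,6): δ = 92.64°  ·
  (4,7): δ = 52.66°  ·
  (5,6): δ = 135.58°  ·
  (5,7): δ = 95.60°  ·
  (6,7): δ = 140.01°  ·
antipodal pairs: 7

count = 7; pairs: (0,3), (0,4), (1,5), (1,6), (2,6), (2,7), (3,7)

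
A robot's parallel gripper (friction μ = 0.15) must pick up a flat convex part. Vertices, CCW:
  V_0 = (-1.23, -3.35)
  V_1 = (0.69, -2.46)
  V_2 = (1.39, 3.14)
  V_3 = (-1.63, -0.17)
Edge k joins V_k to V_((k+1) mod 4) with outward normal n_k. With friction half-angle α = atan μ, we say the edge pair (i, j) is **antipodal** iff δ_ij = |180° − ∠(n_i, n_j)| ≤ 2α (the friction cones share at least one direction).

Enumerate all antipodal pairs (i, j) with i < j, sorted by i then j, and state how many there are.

α = atan 0.15 = 8.53°;  2α = 17.06°
n_0 = (+0.4206, -0.9073)
n_1 = (+0.9923, -0.1240)
n_2 = (-0.7387, +0.6740)
n_3 = (-0.9922, -0.1248)
  (0,1): δ = 121.99°  ·
  (0,2): δ = 22.75°  ·
  (0,3): δ = 72.30°  ·
  (1,2): δ = 35.25°  ·
  (1,3): δ = 14.29°  ✓
  (2,3): δ = 130.45°  ·
antipodal pairs: 1

count = 1; pairs: (1,3)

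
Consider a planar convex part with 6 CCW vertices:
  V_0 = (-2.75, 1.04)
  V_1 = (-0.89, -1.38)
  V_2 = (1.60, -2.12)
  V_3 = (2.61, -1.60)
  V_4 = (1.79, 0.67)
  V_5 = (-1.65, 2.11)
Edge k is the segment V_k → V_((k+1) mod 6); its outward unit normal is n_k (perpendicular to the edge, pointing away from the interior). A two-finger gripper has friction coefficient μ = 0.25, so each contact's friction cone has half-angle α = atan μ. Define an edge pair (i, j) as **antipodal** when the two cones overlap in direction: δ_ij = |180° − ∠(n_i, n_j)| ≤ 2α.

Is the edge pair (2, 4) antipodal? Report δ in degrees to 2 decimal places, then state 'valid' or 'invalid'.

α = atan 0.25 = 14.04°;  2α = 28.07°
edge 2: e_2 = (+1.01, +0.52);  n_2 = (+0.4577, -0.8891)
edge 4: e_4 = (-3.44, +1.44);  n_4 = (+0.3861, +0.9224)
∠(n_2, n_4) = 130.04°
δ = |180° − 130.04°| = 49.96°
49.96° > 2α = 28.07°  →  invalid

δ = 49.96°, invalid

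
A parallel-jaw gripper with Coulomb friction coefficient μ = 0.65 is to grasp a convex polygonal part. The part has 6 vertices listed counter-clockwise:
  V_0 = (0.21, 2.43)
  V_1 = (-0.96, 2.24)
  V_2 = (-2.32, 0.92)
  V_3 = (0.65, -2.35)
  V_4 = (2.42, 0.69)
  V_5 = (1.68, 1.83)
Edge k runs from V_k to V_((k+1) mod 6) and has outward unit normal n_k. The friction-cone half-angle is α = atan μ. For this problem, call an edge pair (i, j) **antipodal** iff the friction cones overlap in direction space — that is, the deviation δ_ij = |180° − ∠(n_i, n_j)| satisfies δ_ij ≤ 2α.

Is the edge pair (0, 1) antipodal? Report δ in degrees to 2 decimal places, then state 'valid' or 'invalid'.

α = atan 0.65 = 33.02°;  2α = 66.05°
edge 0: e_0 = (-1.17, -0.19);  n_0 = (-0.1603, +0.9871)
edge 1: e_1 = (-1.36, -1.32);  n_1 = (-0.6965, +0.7176)
∠(n_0, n_1) = 34.92°
δ = |180° − 34.92°| = 145.08°
145.08° > 2α = 66.05°  →  invalid

δ = 145.08°, invalid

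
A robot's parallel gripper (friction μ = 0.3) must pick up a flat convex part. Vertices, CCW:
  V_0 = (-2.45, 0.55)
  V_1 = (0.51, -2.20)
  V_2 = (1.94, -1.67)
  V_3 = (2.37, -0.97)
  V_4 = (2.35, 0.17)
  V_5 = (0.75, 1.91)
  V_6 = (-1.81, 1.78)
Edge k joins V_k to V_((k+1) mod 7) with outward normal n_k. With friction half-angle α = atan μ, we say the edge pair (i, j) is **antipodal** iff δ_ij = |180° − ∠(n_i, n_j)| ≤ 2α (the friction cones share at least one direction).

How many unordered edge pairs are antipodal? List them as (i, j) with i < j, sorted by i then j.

count = 4; pairs: (0,4), (1,5), (2,6), (3,6)

α = atan 0.3 = 16.70°;  2α = 33.40°
n_0 = (-0.6806, -0.7326)
n_1 = (+0.3475, -0.9377)
n_2 = (+0.8521, -0.5234)
n_3 = (+0.9998, +0.0175)
n_4 = (+0.7361, +0.6769)
n_5 = (-0.0507, +0.9987)
n_6 = (-0.8871, +0.4616)
  (0,1): δ = 116.77°  ·
  (0,2): δ = 78.67°  ·
  (0,3): δ = 46.10°  ·
  (0,4): δ = 4.51°  ✓
  (0,5): δ = 45.80°  ·
  (0,6): δ = 105.40°  ·
  (1,2): δ = 141.90°  ·
  (1,3): δ = 109.33°  ·
  (1,4): δ = 67.74°  ·
  (1,5): δ = 17.43°  ✓
  (1,6): δ = 42.17°  ·
  (2,3): δ = 147.43°  ·
  (2,4): δ = 105.84°  ·
  (2,5): δ = 55.53°  ·
  (2,6): δ = 4.07°  ✓
  (3,4): δ = 138.41°  ·
  (3,5): δ = 88.10°  ·
  (3,6): δ = 28.49°  ✓
  (4,5): δ = 129.69°  ·
  (4,6): δ = 70.09°  ·
  (5,6): δ = 120.40°  ·
antipodal pairs: 4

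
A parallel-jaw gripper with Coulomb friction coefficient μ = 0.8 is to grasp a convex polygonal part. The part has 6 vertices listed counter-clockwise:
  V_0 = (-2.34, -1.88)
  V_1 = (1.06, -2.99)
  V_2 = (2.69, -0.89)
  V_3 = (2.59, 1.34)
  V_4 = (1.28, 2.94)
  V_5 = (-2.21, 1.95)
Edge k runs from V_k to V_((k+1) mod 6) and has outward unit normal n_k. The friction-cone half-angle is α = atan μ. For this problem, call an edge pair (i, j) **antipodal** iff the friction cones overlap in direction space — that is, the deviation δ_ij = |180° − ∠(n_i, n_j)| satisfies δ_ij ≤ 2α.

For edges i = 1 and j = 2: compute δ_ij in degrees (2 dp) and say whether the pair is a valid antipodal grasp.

δ = 139.61°, invalid

α = atan 0.8 = 38.66°;  2α = 77.32°
edge 1: e_1 = (+1.63, +2.10);  n_1 = (+0.7900, -0.6132)
edge 2: e_2 = (-0.10, +2.23);  n_2 = (+0.9990, +0.0448)
∠(n_1, n_2) = 40.39°
δ = |180° − 40.39°| = 139.61°
139.61° > 2α = 77.32°  →  invalid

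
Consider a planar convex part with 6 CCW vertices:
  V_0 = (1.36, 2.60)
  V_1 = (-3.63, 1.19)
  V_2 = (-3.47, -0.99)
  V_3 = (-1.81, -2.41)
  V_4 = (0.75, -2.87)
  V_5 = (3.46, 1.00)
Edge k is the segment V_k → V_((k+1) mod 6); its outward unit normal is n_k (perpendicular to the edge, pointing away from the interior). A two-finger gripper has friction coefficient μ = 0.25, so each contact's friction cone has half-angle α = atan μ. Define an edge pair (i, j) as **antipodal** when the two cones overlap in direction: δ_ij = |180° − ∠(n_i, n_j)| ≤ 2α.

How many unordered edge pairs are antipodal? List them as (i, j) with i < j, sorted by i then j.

count = 3; pairs: (0,3), (2,5), (3,5)

α = atan 0.25 = 14.04°;  2α = 28.07°
n_0 = (-0.2719, +0.9623)
n_1 = (-0.9973, -0.0732)
n_2 = (-0.6500, -0.7599)
n_3 = (-0.1769, -0.9842)
n_4 = (+0.8191, -0.5736)
n_5 = (+0.6060, +0.7954)
  (0,1): δ = 101.58°  ·
  (0,2): δ = 56.32°  ·
  (0,3): δ = 25.97°  ✓
  (0,4): δ = 39.22°  ·
  (0,5): δ = 126.92°  ·
  (1,2): δ = 134.74°  ·
  (1,3): δ = 104.38°  ·
  (1,4): δ = 39.20°  ·
  (1,5): δ = 48.50°  ·
  (2,3): δ = 149.64°  ·
  (2,4): δ = 84.46°  ·
  (2,5): δ = 3.24°  ✓
  (3,4): δ = 114.82°  ·
  (3,5): δ = 27.12°  ✓
  (4,5): δ = 92.30°  ·
antipodal pairs: 3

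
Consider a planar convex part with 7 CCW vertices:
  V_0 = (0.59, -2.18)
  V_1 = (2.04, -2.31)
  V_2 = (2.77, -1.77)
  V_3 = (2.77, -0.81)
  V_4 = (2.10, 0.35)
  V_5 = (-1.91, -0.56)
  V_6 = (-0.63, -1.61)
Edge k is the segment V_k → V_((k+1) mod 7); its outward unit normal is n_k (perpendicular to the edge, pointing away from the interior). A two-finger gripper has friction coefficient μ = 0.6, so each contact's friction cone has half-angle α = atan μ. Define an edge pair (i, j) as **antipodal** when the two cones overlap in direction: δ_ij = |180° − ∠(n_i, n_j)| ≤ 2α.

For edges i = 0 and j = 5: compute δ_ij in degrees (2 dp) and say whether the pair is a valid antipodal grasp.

δ = 145.76°, invalid

α = atan 0.6 = 30.96°;  2α = 61.93°
edge 0: e_0 = (+1.45, -0.13);  n_0 = (-0.0893, -0.9960)
edge 5: e_5 = (+1.28, -1.05);  n_5 = (-0.6342, -0.7731)
∠(n_0, n_5) = 34.24°
δ = |180° − 34.24°| = 145.76°
145.76° > 2α = 61.93°  →  invalid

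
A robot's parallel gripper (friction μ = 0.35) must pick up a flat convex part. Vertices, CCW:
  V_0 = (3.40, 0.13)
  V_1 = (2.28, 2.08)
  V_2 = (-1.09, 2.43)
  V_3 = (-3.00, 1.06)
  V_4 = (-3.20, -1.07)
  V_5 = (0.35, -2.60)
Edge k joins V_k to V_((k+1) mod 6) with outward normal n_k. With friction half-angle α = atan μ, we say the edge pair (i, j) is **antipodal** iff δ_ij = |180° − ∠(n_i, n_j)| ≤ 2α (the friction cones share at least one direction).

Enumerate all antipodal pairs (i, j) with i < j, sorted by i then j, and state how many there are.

α = atan 0.35 = 19.29°;  2α = 38.58°
n_0 = (+0.8671, +0.4981)
n_1 = (+0.1033, +0.9947)
n_2 = (-0.5828, +0.8126)
n_3 = (-0.9956, +0.0935)
n_4 = (-0.3958, -0.9183)
n_5 = (+0.6669, -0.7451)
  (0,1): δ = 125.80°  ·
  (0,2): δ = 84.22°  ·
  (0,3): δ = 35.24°  ✓
  (0,4): δ = 36.81°  ✓
  (0,5): δ = 101.96°  ·
  (1,2): δ = 138.42°  ·
  (1,3): δ = 89.43°  ·
  (1,4): δ = 17.39°  ✓
  (1,5): δ = 47.76°  ·
  (2,3): δ = 131.02°  ·
  (2,4): δ = 58.97°  ·
  (2,5): δ = 6.18°  ✓
  (3,4): δ = 107.95°  ·
  (3,5): δ = 42.80°  ·
  (4,5): δ = 114.85°  ·
antipodal pairs: 4

count = 4; pairs: (0,3), (0,4), (1,4), (2,5)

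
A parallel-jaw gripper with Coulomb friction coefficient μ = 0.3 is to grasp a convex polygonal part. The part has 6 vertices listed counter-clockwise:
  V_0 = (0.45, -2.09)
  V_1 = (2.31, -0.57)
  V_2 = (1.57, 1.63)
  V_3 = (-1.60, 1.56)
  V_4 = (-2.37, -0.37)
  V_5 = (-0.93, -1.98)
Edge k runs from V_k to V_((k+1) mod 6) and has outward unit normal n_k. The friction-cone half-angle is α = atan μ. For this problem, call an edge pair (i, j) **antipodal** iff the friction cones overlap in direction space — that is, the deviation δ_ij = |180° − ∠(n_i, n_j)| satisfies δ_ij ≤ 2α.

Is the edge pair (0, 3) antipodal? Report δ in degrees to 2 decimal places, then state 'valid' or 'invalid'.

δ = 28.99°, valid

α = atan 0.3 = 16.70°;  2α = 33.40°
edge 0: e_0 = (+1.86, +1.52);  n_0 = (+0.6328, -0.7743)
edge 3: e_3 = (-0.77, -1.93);  n_3 = (-0.9288, +0.3706)
∠(n_0, n_3) = 151.01°
δ = |180° − 151.01°| = 28.99°
28.99° ≤ 2α = 33.40°  →  valid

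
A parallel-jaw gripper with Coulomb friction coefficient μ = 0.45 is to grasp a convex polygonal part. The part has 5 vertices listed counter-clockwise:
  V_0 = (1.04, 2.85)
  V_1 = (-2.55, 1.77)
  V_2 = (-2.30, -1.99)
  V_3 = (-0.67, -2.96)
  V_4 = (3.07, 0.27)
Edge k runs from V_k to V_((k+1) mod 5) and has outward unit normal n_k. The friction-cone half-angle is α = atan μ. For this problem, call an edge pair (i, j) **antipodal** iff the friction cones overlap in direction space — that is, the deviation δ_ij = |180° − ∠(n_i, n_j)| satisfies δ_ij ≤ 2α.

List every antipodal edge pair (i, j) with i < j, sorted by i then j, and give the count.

count = 4; pairs: (0,2), (0,3), (1,4), (2,4)

α = atan 0.45 = 24.23°;  2α = 48.46°
n_0 = (-0.2881, +0.9576)
n_1 = (-0.9978, -0.0663)
n_2 = (-0.5114, -0.8593)
n_3 = (+0.6536, -0.7568)
n_4 = (+0.7859, +0.6184)
  (0,1): δ = 102.94°  ·
  (0,2): δ = 47.50°  ✓
  (0,3): δ = 24.07°  ✓
  (0,4): δ = 111.45°  ·
  (1,2): δ = 124.56°  ·
  (1,3): δ = 52.99°  ·
  (1,4): δ = 34.39°  ✓
  (2,3): δ = 108.43°  ·
  (2,4): δ = 21.05°  ✓
  (3,4): δ = 92.62°  ·
antipodal pairs: 4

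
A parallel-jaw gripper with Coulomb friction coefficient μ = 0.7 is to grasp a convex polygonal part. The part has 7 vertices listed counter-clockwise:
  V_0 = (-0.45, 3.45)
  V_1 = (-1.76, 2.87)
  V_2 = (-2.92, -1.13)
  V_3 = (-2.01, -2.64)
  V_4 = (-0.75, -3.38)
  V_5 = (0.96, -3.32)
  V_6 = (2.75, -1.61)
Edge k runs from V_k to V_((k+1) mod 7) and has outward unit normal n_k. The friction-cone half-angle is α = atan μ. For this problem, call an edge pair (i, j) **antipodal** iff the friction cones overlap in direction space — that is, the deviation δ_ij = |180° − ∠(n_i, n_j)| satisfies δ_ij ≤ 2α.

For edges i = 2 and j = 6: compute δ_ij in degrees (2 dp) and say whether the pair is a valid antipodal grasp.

α = atan 0.7 = 34.99°;  2α = 69.98°
edge 2: e_2 = (+0.91, -1.51);  n_2 = (-0.8565, -0.5162)
edge 6: e_6 = (-3.20, +5.06);  n_6 = (+0.8452, +0.5345)
∠(n_2, n_6) = 178.77°
δ = |180° − 178.77°| = 1.23°
1.23° ≤ 2α = 69.98°  →  valid

δ = 1.23°, valid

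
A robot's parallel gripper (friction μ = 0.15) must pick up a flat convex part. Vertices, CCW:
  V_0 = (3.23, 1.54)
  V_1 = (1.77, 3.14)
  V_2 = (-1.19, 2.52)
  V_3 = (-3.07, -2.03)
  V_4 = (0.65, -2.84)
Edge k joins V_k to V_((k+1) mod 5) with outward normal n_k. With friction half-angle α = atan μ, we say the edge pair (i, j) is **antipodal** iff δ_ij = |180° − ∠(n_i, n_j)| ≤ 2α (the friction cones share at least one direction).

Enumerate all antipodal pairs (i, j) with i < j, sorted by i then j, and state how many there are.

count = 1; pairs: (2,4)

α = atan 0.15 = 8.53°;  2α = 17.06°
n_0 = (+0.7387, +0.6741)
n_1 = (-0.2050, +0.9788)
n_2 = (-0.9242, +0.3819)
n_3 = (-0.2128, -0.9771)
n_4 = (+0.8616, -0.5075)
  (0,1): δ = 120.55°  ·
  (0,2): δ = 64.83°  ·
  (0,3): δ = 35.34°  ·
  (0,4): δ = 107.12°  ·
  (1,2): δ = 124.28°  ·
  (1,3): δ = 24.11°  ·
  (1,4): δ = 47.67°  ·
  (2,3): δ = 79.83°  ·
  (2,4): δ = 8.05°  ✓
  (3,4): δ = 108.22°  ·
antipodal pairs: 1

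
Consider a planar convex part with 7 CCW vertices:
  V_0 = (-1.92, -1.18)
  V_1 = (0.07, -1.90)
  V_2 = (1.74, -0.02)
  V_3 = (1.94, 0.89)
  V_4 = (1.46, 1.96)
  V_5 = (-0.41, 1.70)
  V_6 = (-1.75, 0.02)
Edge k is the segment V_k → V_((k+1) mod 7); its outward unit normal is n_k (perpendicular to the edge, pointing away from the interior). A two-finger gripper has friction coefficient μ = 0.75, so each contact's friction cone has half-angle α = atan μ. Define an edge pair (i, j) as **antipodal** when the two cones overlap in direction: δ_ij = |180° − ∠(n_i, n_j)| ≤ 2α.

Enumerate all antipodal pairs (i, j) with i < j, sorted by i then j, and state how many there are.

α = atan 0.75 = 36.87°;  2α = 73.74°
n_0 = (-0.3402, -0.9403)
n_1 = (+0.7476, -0.6641)
n_2 = (+0.9767, -0.2147)
n_3 = (+0.9124, +0.4093)
n_4 = (-0.1377, +0.9905)
n_5 = (-0.7818, +0.6236)
n_6 = (-0.9901, +0.1403)
  (0,1): δ = 111.72°  ·
  (0,2): δ = 82.50°  ·
  (0,3): δ = 45.95°  ✓
  (0,4): δ = 27.81°  ✓
  (0,5): δ = 71.31°  ✓
  (0,6): δ = 101.83°  ·
  (1,2): δ = 150.78°  ·
  (1,3): δ = 114.22°  ·
  (1,4): δ = 40.47°  ✓
  (1,5): δ = 3.04°  ✓
  (1,6): δ = 33.55°  ✓
  (2,3): δ = 143.44°  ·
  (2,4): δ = 69.69°  ✓
  (2,5): δ = 26.18°  ✓
  (2,6): δ = 4.33°  ✓
  (3,4): δ = 106.25°  ·
  (3,5): δ = 62.74°  ✓
  (3,6): δ = 32.22°  ✓
  (4,5): δ = 136.49°  ·
  (4,6): δ = 105.98°  ·
  (5,6): δ = 149.49°  ·
antipodal pairs: 11

count = 11; pairs: (0,3), (0,4), (0,5), (1,4), (1,5), (1,6), (2,4), (2,5), (2,6), (3,5), (3,6)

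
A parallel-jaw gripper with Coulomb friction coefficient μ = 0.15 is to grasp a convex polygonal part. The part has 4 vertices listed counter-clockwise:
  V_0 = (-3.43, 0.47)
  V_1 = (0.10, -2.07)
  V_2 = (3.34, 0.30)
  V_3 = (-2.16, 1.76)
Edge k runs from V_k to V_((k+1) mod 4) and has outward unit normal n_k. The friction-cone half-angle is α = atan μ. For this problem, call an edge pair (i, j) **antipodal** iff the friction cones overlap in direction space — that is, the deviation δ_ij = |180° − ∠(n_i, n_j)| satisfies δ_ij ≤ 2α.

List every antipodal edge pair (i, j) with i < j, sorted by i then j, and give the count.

α = atan 0.15 = 8.53°;  2α = 17.06°
n_0 = (-0.5841, -0.8117)
n_1 = (+0.5904, -0.8071)
n_2 = (+0.2566, +0.9665)
n_3 = (-0.7126, +0.7016)
  (0,1): δ = 108.08°  ·
  (0,2): δ = 20.87°  ·
  (0,3): δ = 81.18°  ·
  (1,2): δ = 51.05°  ·
  (1,3): δ = 9.26°  ✓
  (2,3): δ = 119.69°  ·
antipodal pairs: 1

count = 1; pairs: (1,3)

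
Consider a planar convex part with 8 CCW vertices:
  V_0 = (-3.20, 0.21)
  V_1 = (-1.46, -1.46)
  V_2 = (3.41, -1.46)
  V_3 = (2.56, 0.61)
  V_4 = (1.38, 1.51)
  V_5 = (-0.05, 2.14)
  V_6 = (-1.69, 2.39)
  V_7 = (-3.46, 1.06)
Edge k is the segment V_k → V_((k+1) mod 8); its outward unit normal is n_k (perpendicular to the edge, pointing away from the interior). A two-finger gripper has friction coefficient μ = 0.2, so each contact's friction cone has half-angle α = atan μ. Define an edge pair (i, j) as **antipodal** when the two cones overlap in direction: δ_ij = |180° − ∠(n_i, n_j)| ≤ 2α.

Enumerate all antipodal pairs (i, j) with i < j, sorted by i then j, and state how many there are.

count = 4; pairs: (0,3), (0,4), (1,5), (2,7)

α = atan 0.2 = 11.31°;  2α = 22.62°
n_0 = (-0.6924, -0.7215)
n_1 = (+0.0000, -1.0000)
n_2 = (+0.9250, +0.3799)
n_3 = (+0.6064, +0.7951)
n_4 = (+0.4032, +0.9151)
n_5 = (+0.1507, +0.9886)
n_6 = (-0.6007, +0.7995)
n_7 = (-0.9563, -0.2925)
  (0,1): δ = 136.18°  ·
  (0,2): δ = 23.85°  ·
  (0,3): δ = 6.49°  ✓
  (0,4): δ = 20.05°  ✓
  (0,5): δ = 35.16°  ·
  (0,6): δ = 80.75°  ·
  (0,7): δ = 150.83°  ·
  (1,2): δ = 67.68°  ·
  (1,3): δ = 37.33°  ·
  (1,4): δ = 23.78°  ·
  (1,5): δ = 8.67°  ✓
  (1,6): δ = 36.92°  ·
  (1,7): δ = 107.01°  ·
  (2,3): δ = 149.66°  ·
  (2,4): δ = 136.10°  ·
  (2,5): δ = 120.99°  ·
  (2,6): δ = 75.40°  ·
  (2,7): δ = 5.32°  ✓
  (3,4): δ = 166.44°  ·
  (3,5): δ = 151.33°  ·
  (3,6): δ = 105.75°  ·
  (3,7): δ = 35.66°  ·
  (4,5): δ = 164.89°  ·
  (4,6): δ = 119.30°  ·
  (4,7): δ = 49.22°  ·
  (5,6): δ = 134.41°  ·
  (5,7): δ = 64.32°  ·
  (6,7): δ = 109.91°  ·
antipodal pairs: 4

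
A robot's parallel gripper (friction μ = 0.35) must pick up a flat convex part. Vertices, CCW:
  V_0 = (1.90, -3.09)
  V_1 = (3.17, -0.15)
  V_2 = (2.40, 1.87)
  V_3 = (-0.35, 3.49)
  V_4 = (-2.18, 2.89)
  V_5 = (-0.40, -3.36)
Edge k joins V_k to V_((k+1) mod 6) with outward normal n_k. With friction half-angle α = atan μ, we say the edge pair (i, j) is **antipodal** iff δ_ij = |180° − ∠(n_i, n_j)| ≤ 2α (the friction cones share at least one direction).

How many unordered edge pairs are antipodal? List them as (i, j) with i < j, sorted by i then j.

α = atan 0.35 = 19.29°;  2α = 38.58°
n_0 = (+0.9180, -0.3966)
n_1 = (+0.9344, +0.3562)
n_2 = (+0.5076, +0.8616)
n_3 = (-0.3116, +0.9502)
n_4 = (-0.9618, -0.2739)
n_5 = (+0.1166, -0.9932)
  (0,1): δ = 135.77°  ·
  (0,2): δ = 97.14°  ·
  (0,3): δ = 48.48°  ·
  (0,4): δ = 39.26°  ·
  (0,5): δ = 120.06°  ·
  (1,2): δ = 141.37°  ·
  (1,3): δ = 92.71°  ·
  (1,4): δ = 4.97°  ✓
  (1,5): δ = 75.83°  ·
  (2,3): δ = 131.35°  ·
  (2,4): δ = 43.60°  ·
  (2,5): δ = 37.20°  ✓
  (3,4): δ = 92.26°  ·
  (3,5): δ = 11.46°  ✓
  (4,5): δ = 99.20°  ·
antipodal pairs: 3

count = 3; pairs: (1,4), (2,5), (3,5)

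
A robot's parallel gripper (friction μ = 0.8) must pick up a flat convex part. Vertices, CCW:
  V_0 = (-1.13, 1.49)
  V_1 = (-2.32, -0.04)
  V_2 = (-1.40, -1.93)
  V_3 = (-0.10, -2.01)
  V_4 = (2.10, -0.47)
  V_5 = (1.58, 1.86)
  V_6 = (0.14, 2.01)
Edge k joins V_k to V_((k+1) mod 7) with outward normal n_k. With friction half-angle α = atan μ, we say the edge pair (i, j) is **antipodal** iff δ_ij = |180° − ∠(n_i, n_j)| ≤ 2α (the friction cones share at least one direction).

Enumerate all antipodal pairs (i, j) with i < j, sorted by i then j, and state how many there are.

count = 10; pairs: (0,2), (0,3), (0,4), (1,4), (1,5), (2,4), (2,5), (2,6), (3,5), (3,6)

α = atan 0.8 = 38.66°;  2α = 77.32°
n_0 = (-0.7894, +0.6139)
n_1 = (-0.8991, -0.4377)
n_2 = (-0.0614, -0.9981)
n_3 = (+0.5735, -0.8192)
n_4 = (+0.9760, +0.2178)
n_5 = (+0.1036, +0.9946)
n_6 = (-0.3789, +0.9254)
  (0,1): δ = 116.17°  ·
  (0,2): δ = 55.65°  ✓
  (0,3): δ = 17.13°  ✓
  (0,4): δ = 50.46°  ✓
  (0,5): δ = 121.93°  ·
  (0,6): δ = 150.14°  ·
  (1,2): δ = 119.48°  ·
  (1,3): δ = 80.96°  ·
  (1,4): δ = 13.37°  ✓
  (1,5): δ = 58.10°  ✓
  (1,6): δ = 86.31°  ·
  (2,3): δ = 141.49°  ·
  (2,4): δ = 73.90°  ✓
  (2,5): δ = 2.43°  ✓
  (2,6): δ = 25.79°  ✓
  (3,4): δ = 112.41°  ·
  (3,5): δ = 40.94°  ✓
  (3,6): δ = 12.73°  ✓
  (4,5): δ = 108.53°  ·
  (4,6): δ = 80.31°  ·
  (5,6): δ = 151.79°  ·
antipodal pairs: 10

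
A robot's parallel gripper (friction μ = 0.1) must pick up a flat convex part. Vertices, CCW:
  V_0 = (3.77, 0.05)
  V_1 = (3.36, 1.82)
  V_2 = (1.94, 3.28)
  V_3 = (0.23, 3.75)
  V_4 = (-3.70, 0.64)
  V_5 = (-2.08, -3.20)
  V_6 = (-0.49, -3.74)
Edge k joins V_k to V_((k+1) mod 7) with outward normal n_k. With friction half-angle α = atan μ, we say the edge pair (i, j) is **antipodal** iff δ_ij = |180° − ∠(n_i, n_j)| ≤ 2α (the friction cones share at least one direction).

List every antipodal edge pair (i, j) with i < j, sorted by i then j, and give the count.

count = 3; pairs: (0,4), (2,5), (3,6)

α = atan 0.1 = 5.71°;  2α = 11.42°
n_0 = (+0.9742, +0.2257)
n_1 = (+0.7169, +0.6972)
n_2 = (+0.2650, +0.9642)
n_3 = (-0.6205, +0.7842)
n_4 = (-0.9214, -0.3887)
n_5 = (-0.3216, -0.9469)
n_6 = (+0.6647, -0.7471)
  (0,1): δ = 148.84°  ·
  (0,2): δ = 118.41°  ·
  (0,3): δ = 64.69°  ·
  (0,4): δ = 9.83°  ✓
  (0,5): δ = 58.20°  ·
  (0,6): δ = 118.62°  ·
  (1,2): δ = 149.57°  ·
  (1,3): δ = 95.85°  ·
  (1,4): δ = 21.33°  ·
  (1,5): δ = 27.04°  ·
  (1,6): δ = 87.45°  ·
  (2,3): δ = 126.28°  ·
  (2,4): δ = 51.76°  ·
  (2,5): δ = 3.39°  ✓
  (2,6): δ = 57.03°  ·
  (3,4): δ = 105.48°  ·
  (3,5): δ = 57.11°  ·
  (3,6): δ = 3.30°  ✓
  (4,5): δ = 131.63°  ·
  (4,6): δ = 71.22°  ·
  (5,6): δ = 119.58°  ·
antipodal pairs: 3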